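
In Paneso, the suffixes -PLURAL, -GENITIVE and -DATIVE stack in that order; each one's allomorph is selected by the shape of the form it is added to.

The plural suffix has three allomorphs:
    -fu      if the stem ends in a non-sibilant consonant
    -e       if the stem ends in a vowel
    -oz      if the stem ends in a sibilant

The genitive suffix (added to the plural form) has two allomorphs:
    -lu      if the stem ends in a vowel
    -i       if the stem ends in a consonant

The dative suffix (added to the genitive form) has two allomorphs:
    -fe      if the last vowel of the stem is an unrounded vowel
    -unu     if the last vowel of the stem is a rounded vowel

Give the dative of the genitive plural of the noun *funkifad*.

funkifadfuluunu

The final sound of *funkifad* is /d/, which is a non-sibilant consonant, so the plural suffix is -fu, giving *funkifadfu*.
The final sound of the plural form *funkifadfu* is /u/, which is a vowel, so the genitive suffix is -lu, giving *funkifadfulu*.
The genitive form *funkifadfulu*: last vowel = /u/, a rounded vowel → -unu → *funkifadfuluunu*.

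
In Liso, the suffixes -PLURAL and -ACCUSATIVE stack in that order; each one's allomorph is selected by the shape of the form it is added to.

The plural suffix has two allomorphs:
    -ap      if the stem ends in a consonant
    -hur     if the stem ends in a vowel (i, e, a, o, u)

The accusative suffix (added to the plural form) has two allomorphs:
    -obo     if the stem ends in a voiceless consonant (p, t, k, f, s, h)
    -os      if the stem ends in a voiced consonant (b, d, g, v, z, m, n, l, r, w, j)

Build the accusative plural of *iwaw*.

*iwaw*: final sound = /w/, a consonant → -ap → *iwawap*.
Since the final consonant of the plural form *iwawap* is /p/ (voiceless), it takes -obo, giving *iwawapobo*.

iwawapobo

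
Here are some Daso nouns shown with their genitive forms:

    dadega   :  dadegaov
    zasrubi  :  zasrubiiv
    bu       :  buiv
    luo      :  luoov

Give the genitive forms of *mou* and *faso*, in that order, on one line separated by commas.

mouiv, fasoov

The suffix is conditioned by the last vowel: -iv when the last vowel of the stem is a high vowel (*zasrubi*, *bu*); -ov when the last vowel of the stem is a non-high vowel (*dadega*, *luo*).
The last vowel of *mou* is /u/, which is a high vowel, so the suffix is -iv, giving *mouiv*.
The last vowel of *faso* is /o/, which is a non-high vowel, so the suffix is -ov, giving *fasoov*.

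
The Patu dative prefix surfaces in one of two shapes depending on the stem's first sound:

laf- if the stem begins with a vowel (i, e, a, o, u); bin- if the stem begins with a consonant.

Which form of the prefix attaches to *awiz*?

*awiz* — first sound /a/ (a vowel) → laf-.

laf-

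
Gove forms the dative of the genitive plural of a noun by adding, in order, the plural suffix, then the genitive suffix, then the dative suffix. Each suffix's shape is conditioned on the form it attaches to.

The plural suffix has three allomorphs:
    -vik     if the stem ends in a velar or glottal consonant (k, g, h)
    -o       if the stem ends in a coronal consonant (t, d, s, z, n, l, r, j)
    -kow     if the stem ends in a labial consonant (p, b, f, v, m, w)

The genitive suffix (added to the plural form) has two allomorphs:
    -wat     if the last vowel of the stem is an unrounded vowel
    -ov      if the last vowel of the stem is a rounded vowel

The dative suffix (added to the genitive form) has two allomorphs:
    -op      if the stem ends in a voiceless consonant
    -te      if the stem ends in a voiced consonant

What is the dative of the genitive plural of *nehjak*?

nehjakvikwatop

Since the final consonant of *nehjak* is /k/ (velar/glottal), it takes -vik, giving *nehjakvik*.
The plural form *nehjakvik*: last vowel = /i/, an unrounded vowel → -wat → *nehjakvikwat*.
The genitive form *nehjakvikwat* — final consonant /t/ (voiceless) → -op → *nehjakvikwatop*.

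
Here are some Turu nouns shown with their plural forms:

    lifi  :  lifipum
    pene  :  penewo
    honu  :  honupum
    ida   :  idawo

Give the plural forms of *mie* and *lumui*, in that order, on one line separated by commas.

The alternation tracks the last vowel of the stem — -pum when the last vowel of the stem is a high vowel (*lifi*, *honu*); -wo when the last vowel of the stem is a non-high vowel (*pene*, *ida*).
*mie* — last vowel /e/ (a non-high vowel) → -wo → *miewo*.
Since the last vowel of *lumui* is /i/ (a high vowel), it takes -pum, giving *lumuipum*.

miewo, lumuipum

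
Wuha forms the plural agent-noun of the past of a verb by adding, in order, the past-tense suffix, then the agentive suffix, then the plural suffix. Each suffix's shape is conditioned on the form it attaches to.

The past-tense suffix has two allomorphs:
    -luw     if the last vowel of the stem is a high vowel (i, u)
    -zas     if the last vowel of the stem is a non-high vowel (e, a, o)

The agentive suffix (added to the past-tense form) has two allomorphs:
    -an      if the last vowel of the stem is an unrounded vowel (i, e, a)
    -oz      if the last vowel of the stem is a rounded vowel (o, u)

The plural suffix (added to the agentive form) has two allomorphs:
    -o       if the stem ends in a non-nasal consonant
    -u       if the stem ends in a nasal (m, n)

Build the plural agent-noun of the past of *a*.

azasanu

Since the last vowel of *a* is /a/ (a non-high vowel), it takes -zas, giving *azas*.
The past-tense form *azas*: last vowel = /a/, an unrounded vowel → -an → *azasan*.
The final consonant of the agentive form *azasan* is /n/, which is a nasal, so the plural suffix is -u, giving *azasanu*.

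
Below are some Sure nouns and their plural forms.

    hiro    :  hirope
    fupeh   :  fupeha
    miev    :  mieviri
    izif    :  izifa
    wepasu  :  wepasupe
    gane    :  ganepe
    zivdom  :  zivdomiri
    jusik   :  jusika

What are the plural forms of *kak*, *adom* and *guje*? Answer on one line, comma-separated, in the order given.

The alternation tracks the final sound of the stem — -a when the stem ends in a voiceless consonant (*fupeh*, *izif*, *jusik*); -iri when the stem ends in a voiced consonant (*miev*, *zivdom*); -pe when the stem ends in a vowel (*hiro*, *wepasu*, *gane*).
Since the final sound of *kak* is /k/ (a voiceless consonant), it takes -a, giving *kaka*.
Since the final sound of *adom* is /m/ (a voiced consonant), it takes -iri, giving *adomiri*.
*guje*: final sound = /e/, a vowel → -pe → *gujepe*.

kaka, adomiri, gujepe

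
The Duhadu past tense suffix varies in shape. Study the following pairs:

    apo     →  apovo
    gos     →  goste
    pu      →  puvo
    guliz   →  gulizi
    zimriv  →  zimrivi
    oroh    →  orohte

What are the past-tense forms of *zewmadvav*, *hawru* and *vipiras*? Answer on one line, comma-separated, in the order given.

zewmadvavi, hawruvo, vipiraste

The suffix is conditioned by the final sound: -te when the stem ends in a voiceless consonant (*gos*, *oroh*); -i when the stem ends in a voiced consonant (*guliz*, *zimriv*); -vo when the stem ends in a vowel (*apo*, *pu*).
*zewmadvav* — final sound /v/ (a voiced consonant) → -i → *zewmadvavi*.
Since the final sound of *hawru* is /u/ (a vowel), it takes -vo, giving *hawruvo*.
*vipiras* — final sound /s/ (a voiceless consonant) → -te → *vipiraste*.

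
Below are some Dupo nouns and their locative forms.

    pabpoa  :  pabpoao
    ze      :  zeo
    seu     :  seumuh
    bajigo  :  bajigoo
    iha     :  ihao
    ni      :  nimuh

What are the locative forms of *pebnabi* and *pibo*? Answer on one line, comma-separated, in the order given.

Looking at the last vowel of each stem: -muh when the last vowel of the stem is a high vowel (*seu*, *ni*); -o when the last vowel of the stem is a non-high vowel (*pabpoa*, *ze*, *bajigo*, *iha*).
*pebnabi* — last vowel /i/ (a high vowel) → -muh → *pebnabimuh*.
*pibo* — last vowel /o/ (a non-high vowel) → -o → *piboo*.

pebnabimuh, piboo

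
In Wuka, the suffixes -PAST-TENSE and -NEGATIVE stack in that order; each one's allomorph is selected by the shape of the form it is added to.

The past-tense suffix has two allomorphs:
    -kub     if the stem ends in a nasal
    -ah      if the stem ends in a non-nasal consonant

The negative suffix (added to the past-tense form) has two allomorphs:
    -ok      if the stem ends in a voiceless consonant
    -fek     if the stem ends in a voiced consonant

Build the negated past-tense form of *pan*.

pankubfek

The final consonant of *pan* is /n/, which is a nasal, so the past-tense suffix is -kub, giving *pankub*.
The past-tense form *pankub*: final consonant = /b/, voiced → -fek → *pankubfek*.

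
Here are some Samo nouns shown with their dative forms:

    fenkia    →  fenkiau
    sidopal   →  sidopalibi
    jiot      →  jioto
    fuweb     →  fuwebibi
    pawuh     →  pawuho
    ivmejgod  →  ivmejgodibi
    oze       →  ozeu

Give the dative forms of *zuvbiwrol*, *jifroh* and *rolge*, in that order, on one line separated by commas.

The suffix is conditioned by the final sound: -o when the stem ends in a voiceless consonant (*jiot*, *pawuh*); -ibi when the stem ends in a voiced consonant (*sidopal*, *fuweb*, *ivmejgod*); -u when the stem ends in a vowel (*fenkia*, *oze*).
*zuvbiwrol* — final sound /l/ (a voiced consonant) → -ibi → *zuvbiwrolibi*.
Since the final sound of *jifroh* is /h/ (a voiceless consonant), it takes -o, giving *jifroho*.
*rolge* — final sound /e/ (a vowel) → -u → *rolgeu*.

zuvbiwrolibi, jifroho, rolgeu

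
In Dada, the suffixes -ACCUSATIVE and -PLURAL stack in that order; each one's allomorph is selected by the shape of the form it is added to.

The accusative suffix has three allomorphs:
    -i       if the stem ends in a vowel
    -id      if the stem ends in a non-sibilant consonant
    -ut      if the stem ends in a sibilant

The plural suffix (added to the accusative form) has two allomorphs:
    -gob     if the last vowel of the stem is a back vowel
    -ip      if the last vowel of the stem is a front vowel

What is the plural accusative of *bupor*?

The final sound of *bupor* is /r/, which is a non-sibilant consonant, so the accusative suffix is -id, giving *buporid*.
The accusative form *buporid*: last vowel = /i/, a front vowel → -ip → *buporidip*.

buporidip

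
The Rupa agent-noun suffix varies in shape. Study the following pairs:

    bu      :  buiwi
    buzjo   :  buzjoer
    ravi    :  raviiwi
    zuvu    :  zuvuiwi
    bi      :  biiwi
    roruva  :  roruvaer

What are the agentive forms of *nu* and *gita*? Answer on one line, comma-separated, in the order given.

nuiwi, gitaer

Looking at the last vowel of each stem: -iwi when the last vowel of the stem is a high vowel (*bu*, *ravi*, *zuvu*, *bi*); -er when the last vowel of the stem is a non-high vowel (*buzjo*, *roruva*).
*nu*: last vowel = /u/, a high vowel → -iwi → *nuiwi*.
Since the last vowel of *gita* is /a/ (a non-high vowel), it takes -er, giving *gitaer*.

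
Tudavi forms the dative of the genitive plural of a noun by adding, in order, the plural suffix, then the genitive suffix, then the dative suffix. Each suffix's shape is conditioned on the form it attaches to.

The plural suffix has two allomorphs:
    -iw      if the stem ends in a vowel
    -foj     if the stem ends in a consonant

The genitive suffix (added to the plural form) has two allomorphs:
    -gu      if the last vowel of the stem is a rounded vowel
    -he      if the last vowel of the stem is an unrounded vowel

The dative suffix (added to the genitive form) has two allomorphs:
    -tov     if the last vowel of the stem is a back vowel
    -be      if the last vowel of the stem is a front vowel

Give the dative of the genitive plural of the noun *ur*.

The final sound of *ur* is /r/, which is a consonant, so the plural suffix is -foj, giving *urfoj*.
The plural form *urfoj* — last vowel /o/ (a rounded vowel) → -gu → *urfojgu*.
The genitive form *urfojgu* — last vowel /u/ (a back vowel) → -tov → *urfojgutov*.

urfojgutov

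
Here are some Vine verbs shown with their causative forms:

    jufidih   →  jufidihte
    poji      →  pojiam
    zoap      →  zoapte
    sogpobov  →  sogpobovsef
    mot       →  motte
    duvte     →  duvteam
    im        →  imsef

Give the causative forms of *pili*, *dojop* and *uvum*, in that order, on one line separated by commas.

The alternation tracks the final sound of the stem — -te when the stem ends in a voiceless consonant (*jufidih*, *zoap*, *mot*); -sef when the stem ends in a voiced consonant (*sogpobov*, *im*); -am when the stem ends in a vowel (*poji*, *duvte*).
Since the final sound of *pili* is /i/ (a vowel), it takes -am, giving *piliam*.
Since the final sound of *dojop* is /p/ (a voiceless consonant), it takes -te, giving *dojopte*.
Since the final sound of *uvum* is /m/ (a voiced consonant), it takes -sef, giving *uvumsef*.

piliam, dojopte, uvumsef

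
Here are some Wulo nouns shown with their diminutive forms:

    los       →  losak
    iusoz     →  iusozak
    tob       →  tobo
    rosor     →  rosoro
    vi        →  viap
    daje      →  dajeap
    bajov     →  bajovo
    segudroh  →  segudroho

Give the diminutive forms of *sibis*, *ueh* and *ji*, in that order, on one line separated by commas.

Looking at the final sound of each stem: -ak when the stem ends in a sibilant (*los*, *iusoz*); -o when the stem ends in a non-sibilant consonant (*tob*, *rosor*, *bajov*, *segudroh*); -ap when the stem ends in a vowel (*vi*, *daje*).
*sibis* — final sound /s/ (a sibilant) → -ak → *sibisak*.
*ueh*: final sound = /h/, a non-sibilant consonant → -o → *ueho*.
*ji* — final sound /i/ (a vowel) → -ap → *jiap*.

sibisak, ueho, jiap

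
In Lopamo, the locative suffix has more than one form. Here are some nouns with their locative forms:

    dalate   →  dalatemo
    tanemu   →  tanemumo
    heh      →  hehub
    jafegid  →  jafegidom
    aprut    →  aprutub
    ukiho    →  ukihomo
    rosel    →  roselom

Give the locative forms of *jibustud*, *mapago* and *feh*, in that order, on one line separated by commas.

jibustudom, mapagomo, fehub

Looking at the final sound of each stem: -ub when the stem ends in a voiceless consonant (*heh*, *aprut*); -om when the stem ends in a voiced consonant (*jafegid*, *rosel*); -mo when the stem ends in a vowel (*dalate*, *tanemu*, *ukiho*).
Since the final sound of *jibustud* is /d/ (a voiced consonant), it takes -om, giving *jibustudom*.
Since the final sound of *mapago* is /o/ (a vowel), it takes -mo, giving *mapagomo*.
*feh*: final sound = /h/, a voiceless consonant → -ub → *fehub*.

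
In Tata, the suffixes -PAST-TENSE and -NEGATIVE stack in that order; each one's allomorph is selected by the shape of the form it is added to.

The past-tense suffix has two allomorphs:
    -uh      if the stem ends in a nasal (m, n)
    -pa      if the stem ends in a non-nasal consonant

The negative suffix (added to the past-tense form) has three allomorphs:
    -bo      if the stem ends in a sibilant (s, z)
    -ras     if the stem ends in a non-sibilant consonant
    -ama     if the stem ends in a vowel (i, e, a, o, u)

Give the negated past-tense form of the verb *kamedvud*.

The final consonant of *kamedvud* is /d/, which is non-nasal, so the past-tense suffix is -pa, giving *kamedvudpa*.
The final sound of the past-tense form *kamedvudpa* is /a/, which is a vowel, so the negative suffix is -ama, giving *kamedvudpaama*.

kamedvudpaama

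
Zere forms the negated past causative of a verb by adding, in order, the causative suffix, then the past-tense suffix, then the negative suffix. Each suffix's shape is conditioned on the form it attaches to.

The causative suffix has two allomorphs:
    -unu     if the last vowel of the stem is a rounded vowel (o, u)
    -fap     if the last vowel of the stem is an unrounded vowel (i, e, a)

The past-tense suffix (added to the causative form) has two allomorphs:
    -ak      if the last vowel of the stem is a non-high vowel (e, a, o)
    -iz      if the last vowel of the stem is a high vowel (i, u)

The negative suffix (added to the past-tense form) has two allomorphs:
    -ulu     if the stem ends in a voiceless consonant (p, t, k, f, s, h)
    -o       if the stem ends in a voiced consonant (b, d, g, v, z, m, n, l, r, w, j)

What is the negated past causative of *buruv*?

buruvunuizo

The last vowel of *buruv* is /u/, which is a rounded vowel, so the causative suffix is -unu, giving *buruvunu*.
The causative form *buruvunu* — last vowel /u/ (a high vowel) → -iz → *buruvunuiz*.
The past-tense form *buruvunuiz*: final consonant = /z/, voiced → -o → *buruvunuizo*.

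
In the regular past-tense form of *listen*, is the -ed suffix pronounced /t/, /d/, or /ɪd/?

/d/

The stem *listen* ends in a voiced sound other than /d/.
The -ed suffix is realized as /ɪd/ after /t, d/; as /t/ after other voiceless consonants; and as /d/ after other voiced sounds.
So -ed on *listen* is pronounced /d/.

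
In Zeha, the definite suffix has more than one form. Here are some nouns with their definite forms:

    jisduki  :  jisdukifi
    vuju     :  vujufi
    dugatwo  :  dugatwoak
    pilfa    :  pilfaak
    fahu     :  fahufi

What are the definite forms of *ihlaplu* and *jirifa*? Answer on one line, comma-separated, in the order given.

ihlaplufi, jirifaak

The suffix is conditioned by the last vowel: -fi when the last vowel of the stem is a high vowel (*jisduki*, *vuju*, *fahu*); -ak when the last vowel of the stem is a non-high vowel (*dugatwo*, *pilfa*).
*ihlaplu*: last vowel = /u/, a high vowel → -fi → *ihlaplufi*.
The last vowel of *jirifa* is /a/, which is a non-high vowel, so the suffix is -ak, giving *jirifaak*.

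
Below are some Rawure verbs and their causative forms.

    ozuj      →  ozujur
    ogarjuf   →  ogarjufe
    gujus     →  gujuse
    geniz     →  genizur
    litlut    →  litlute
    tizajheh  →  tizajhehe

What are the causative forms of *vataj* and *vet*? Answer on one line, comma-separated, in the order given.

vatajur, vete

Looking at the final consonant of each stem: -e when the stem ends in a voiceless consonant (*ogarjuf*, *gujus*, *litlut*, *tizajheh*); -ur when the stem ends in a voiced consonant (*ozuj*, *geniz*).
*vataj* — final consonant /j/ (voiced) → -ur → *vatajur*.
Since the final consonant of *vet* is /t/ (voiceless), it takes -e, giving *vete*.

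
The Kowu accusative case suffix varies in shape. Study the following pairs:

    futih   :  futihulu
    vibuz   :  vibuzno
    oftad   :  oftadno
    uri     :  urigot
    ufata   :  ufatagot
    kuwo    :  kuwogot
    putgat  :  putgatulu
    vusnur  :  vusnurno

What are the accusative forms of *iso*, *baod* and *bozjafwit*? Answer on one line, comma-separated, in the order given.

isogot, baodno, bozjafwitulu

Looking at the final sound of each stem: -ulu when the stem ends in a voiceless consonant (*futih*, *putgat*); -no when the stem ends in a voiced consonant (*vibuz*, *oftad*, *vusnur*); -got when the stem ends in a vowel (*uri*, *ufata*, *kuwo*).
*iso* — final sound /o/ (a vowel) → -got → *isogot*.
*baod* — final sound /d/ (a voiced consonant) → -no → *baodno*.
*bozjafwit*: final sound = /t/, a voiceless consonant → -ulu → *bozjafwitulu*.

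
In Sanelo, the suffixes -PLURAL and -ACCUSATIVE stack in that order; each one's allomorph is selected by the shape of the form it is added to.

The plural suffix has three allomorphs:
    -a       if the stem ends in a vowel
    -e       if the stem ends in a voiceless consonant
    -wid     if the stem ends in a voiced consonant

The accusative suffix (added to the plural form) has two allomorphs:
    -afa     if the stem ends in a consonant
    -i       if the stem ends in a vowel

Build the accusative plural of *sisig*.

sisigwidafa

*sisig*: final sound = /g/, a voiced consonant → -wid → *sisigwid*.
Since the final sound of the plural form *sisigwid* is /d/ (a consonant), it takes -afa, giving *sisigwidafa*.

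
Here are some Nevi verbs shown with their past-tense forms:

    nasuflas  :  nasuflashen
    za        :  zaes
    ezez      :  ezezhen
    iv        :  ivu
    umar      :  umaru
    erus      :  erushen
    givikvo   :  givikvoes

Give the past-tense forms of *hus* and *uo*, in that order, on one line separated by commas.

The suffix is conditioned by the final sound: -hen when the stem ends in a sibilant (*nasuflas*, *ezez*, *erus*); -u when the stem ends in a non-sibilant consonant (*iv*, *umar*); -es when the stem ends in a vowel (*za*, *givikvo*).
*hus*: final sound = /s/, a sibilant → -hen → *hushen*.
*uo* — final sound /o/ (a vowel) → -es → *uoes*.

hushen, uoes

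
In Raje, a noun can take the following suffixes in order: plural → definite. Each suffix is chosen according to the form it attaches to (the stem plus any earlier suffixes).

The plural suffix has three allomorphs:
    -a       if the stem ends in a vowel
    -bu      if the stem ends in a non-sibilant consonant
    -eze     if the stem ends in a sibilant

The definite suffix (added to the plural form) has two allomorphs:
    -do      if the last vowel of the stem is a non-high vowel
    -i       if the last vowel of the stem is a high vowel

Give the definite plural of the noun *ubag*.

Since the final sound of *ubag* is /g/ (a non-sibilant consonant), it takes -bu, giving *ubagbu*.
Since the last vowel of the plural form *ubagbu* is /u/ (a high vowel), it takes -i, giving *ubagbui*.

ubagbui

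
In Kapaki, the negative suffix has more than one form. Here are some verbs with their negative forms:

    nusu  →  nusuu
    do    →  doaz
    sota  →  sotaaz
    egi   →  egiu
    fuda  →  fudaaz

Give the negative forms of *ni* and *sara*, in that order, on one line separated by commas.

The alternation tracks the last vowel of the stem — -u when the last vowel of the stem is a high vowel (*nusu*, *egi*); -az when the last vowel of the stem is a non-high vowel (*do*, *sota*, *fuda*).
*ni*: last vowel = /i/, a high vowel → -u → *niu*.
*sara* — last vowel /a/ (a non-high vowel) → -az → *saraaz*.

niu, saraaz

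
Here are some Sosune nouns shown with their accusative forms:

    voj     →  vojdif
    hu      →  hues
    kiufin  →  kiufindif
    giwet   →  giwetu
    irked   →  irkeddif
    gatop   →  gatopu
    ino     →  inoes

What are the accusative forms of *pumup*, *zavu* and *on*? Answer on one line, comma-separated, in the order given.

pumupu, zavues, ondif

The alternation tracks the final sound of the stem — -u when the stem ends in a voiceless consonant (*giwet*, *gatop*); -dif when the stem ends in a voiced consonant (*voj*, *kiufin*, *irked*); -es when the stem ends in a vowel (*hu*, *ino*).
The final sound of *pumup* is /p/, which is a voiceless consonant, so the suffix is -u, giving *pumupu*.
Since the final sound of *zavu* is /u/ (a vowel), it takes -es, giving *zavues*.
Since the final sound of *on* is /n/ (a voiced consonant), it takes -dif, giving *ondif*.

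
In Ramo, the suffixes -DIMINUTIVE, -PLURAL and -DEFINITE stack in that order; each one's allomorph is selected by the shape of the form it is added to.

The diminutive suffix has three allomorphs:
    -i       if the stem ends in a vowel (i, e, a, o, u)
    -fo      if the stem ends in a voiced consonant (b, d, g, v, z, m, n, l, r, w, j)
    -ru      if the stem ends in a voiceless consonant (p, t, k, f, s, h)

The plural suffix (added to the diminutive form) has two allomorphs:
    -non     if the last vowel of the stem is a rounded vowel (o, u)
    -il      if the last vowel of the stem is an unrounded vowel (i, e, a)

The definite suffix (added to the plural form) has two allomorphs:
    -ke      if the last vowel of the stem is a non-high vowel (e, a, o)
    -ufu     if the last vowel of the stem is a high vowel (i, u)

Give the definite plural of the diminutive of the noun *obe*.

*obe* — final sound /e/ (a vowel) → -i → *obei*.
The diminutive form *obei*: last vowel = /i/, an unrounded vowel → -il → *obeiil*.
The plural form *obeiil*: last vowel = /i/, a high vowel → -ufu → *obeiilufu*.

obeiilufu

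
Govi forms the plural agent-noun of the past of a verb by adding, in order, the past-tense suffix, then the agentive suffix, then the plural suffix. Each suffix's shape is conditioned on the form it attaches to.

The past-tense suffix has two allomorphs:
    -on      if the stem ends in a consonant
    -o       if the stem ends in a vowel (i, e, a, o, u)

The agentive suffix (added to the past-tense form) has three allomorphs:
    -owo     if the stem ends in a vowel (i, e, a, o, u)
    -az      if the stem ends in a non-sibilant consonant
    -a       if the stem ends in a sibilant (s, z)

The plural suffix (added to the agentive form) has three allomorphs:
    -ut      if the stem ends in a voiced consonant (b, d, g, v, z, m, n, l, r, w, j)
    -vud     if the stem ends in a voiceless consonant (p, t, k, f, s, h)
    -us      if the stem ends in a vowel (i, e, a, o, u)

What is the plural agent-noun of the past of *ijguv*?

ijguvonazut

The final sound of *ijguv* is /v/, which is a consonant, so the past-tense suffix is -on, giving *ijguvon*.
The past-tense form *ijguvon*: final sound = /n/, a non-sibilant consonant → -az → *ijguvonaz*.
The final sound of the agentive form *ijguvonaz* is /z/, which is a voiced consonant, so the plural suffix is -ut, giving *ijguvonazut*.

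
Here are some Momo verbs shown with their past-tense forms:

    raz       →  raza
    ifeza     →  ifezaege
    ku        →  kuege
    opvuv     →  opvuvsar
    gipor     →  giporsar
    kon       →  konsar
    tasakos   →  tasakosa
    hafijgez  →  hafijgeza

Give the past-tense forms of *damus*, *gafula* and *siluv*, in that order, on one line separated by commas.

Looking at the final sound of each stem: -a when the stem ends in a sibilant (*raz*, *tasakos*, *hafijgez*); -sar when the stem ends in a non-sibilant consonant (*opvuv*, *gipor*, *kon*); -ege when the stem ends in a vowel (*ifeza*, *ku*).
The final sound of *damus* is /s/, which is a sibilant, so the suffix is -a, giving *damusa*.
Since the final sound of *gafula* is /a/ (a vowel), it takes -ege, giving *gafulaege*.
Since the final sound of *siluv* is /v/ (a non-sibilant consonant), it takes -sar, giving *siluvsar*.

damusa, gafulaege, siluvsar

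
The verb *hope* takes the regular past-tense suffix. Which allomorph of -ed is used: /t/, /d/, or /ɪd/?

The stem *hope* ends in a voiceless consonant other than /t/.
The -ed suffix is realized as /ɪd/ after /t, d/; as /t/ after other voiceless consonants; and as /d/ after other voiced sounds.
So -ed on *hope* is pronounced /t/.

/t/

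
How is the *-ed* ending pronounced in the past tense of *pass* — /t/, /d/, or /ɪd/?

/t/

The stem *pass* ends in a voiceless consonant other than /t/.
The -ed suffix is realized as /ɪd/ after /t, d/; as /t/ after other voiceless consonants; and as /d/ after other voiced sounds.
So -ed on *pass* is pronounced /t/.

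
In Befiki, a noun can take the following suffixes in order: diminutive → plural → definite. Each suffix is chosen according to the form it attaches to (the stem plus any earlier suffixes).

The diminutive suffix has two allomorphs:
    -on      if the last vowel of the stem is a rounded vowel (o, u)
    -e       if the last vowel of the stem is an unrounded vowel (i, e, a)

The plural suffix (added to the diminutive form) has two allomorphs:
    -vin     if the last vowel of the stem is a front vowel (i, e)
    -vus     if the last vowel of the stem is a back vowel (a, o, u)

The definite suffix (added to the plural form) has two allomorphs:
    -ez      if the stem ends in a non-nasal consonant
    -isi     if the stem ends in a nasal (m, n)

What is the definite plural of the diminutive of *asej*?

*asej* — last vowel /e/ (an unrounded vowel) → -e → *aseje*.
Since the last vowel of the diminutive form *aseje* is /e/ (a front vowel), it takes -vin, giving *asejevin*.
The plural form *asejevin* — final consonant /n/ (a nasal) → -isi → *asejevinisi*.

asejevinisi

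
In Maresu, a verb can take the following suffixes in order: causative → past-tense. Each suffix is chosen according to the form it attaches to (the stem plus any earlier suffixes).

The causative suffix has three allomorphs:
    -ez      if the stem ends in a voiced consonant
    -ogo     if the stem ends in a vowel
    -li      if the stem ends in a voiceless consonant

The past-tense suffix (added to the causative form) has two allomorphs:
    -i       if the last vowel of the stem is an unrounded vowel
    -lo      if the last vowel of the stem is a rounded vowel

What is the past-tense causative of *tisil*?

*tisil* — final sound /l/ (a voiced consonant) → -ez → *tisilez*.
Since the last vowel of the causative form *tisilez* is /e/ (an unrounded vowel), it takes -i, giving *tisilezi*.

tisilezi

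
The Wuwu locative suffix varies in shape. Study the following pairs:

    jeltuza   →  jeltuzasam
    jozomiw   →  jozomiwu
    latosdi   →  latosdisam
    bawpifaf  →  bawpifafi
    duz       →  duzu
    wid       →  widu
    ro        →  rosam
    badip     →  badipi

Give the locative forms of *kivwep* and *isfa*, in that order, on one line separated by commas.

Looking at the final sound of each stem: -i when the stem ends in a voiceless consonant (*bawpifaf*, *badip*); -u when the stem ends in a voiced consonant (*jozomiw*, *duz*, *wid*); -sam when the stem ends in a vowel (*jeltuza*, *latosdi*, *ro*).
*kivwep*: final sound = /p/, a voiceless consonant → -i → *kivwepi*.
*isfa*: final sound = /a/, a vowel → -sam → *isfasam*.

kivwepi, isfasam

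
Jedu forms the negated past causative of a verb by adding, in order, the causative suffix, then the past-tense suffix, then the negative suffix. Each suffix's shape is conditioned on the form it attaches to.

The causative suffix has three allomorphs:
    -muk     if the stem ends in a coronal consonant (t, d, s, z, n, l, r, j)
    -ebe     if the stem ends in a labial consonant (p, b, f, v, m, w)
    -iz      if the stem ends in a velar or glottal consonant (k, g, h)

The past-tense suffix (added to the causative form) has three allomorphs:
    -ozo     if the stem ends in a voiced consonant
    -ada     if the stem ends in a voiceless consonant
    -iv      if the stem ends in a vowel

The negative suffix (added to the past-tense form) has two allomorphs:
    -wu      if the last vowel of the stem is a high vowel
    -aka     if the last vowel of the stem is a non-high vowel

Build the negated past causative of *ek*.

*ek*: final consonant = /k/, velar/glottal → -iz → *ekiz*.
The final sound of the causative form *ekiz* is /z/, which is a voiced consonant, so the past-tense suffix is -ozo, giving *ekizozo*.
The last vowel of the past-tense form *ekizozo* is /o/, which is a non-high vowel, so the negative suffix is -aka, giving *ekizozoaka*.

ekizozoaka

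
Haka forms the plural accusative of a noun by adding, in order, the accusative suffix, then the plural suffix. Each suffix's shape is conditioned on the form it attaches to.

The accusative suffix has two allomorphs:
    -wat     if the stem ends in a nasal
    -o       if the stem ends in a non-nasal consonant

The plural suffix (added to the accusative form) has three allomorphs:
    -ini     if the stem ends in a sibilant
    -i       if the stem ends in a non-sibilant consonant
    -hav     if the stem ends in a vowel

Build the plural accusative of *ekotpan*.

Since the final consonant of *ekotpan* is /n/ (a nasal), it takes -wat, giving *ekotpanwat*.
Since the final sound of the accusative form *ekotpanwat* is /t/ (a non-sibilant consonant), it takes -i, giving *ekotpanwati*.

ekotpanwati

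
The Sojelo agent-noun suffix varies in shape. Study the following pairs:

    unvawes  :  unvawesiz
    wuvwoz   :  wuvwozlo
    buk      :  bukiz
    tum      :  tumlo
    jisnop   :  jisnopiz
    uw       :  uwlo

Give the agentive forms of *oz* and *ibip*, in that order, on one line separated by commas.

ozlo, ibipiz

Looking at the final consonant of each stem: -iz when the stem ends in a voiceless consonant (*unvawes*, *buk*, *jisnop*); -lo when the stem ends in a voiced consonant (*wuvwoz*, *tum*, *uw*).
The final consonant of *oz* is /z/, which is voiced, so the suffix is -lo, giving *ozlo*.
Since the final consonant of *ibip* is /p/ (voiceless), it takes -iz, giving *ibipiz*.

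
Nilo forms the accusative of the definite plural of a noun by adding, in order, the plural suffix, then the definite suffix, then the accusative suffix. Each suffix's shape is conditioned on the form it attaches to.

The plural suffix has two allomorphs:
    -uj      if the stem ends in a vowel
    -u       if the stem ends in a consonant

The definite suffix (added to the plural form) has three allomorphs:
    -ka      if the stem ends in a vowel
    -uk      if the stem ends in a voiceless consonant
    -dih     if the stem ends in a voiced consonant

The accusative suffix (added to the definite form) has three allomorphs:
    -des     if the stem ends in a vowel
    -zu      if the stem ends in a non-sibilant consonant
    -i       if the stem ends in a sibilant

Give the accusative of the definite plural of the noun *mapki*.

*mapki* — final sound /i/ (a vowel) → -uj → *mapkiuj*.
Since the final sound of the plural form *mapkiuj* is /j/ (a voiced consonant), it takes -dih, giving *mapkiujdih*.
Since the final sound of the definite form *mapkiujdih* is /h/ (a non-sibilant consonant), it takes -zu, giving *mapkiujdihzu*.

mapkiujdihzu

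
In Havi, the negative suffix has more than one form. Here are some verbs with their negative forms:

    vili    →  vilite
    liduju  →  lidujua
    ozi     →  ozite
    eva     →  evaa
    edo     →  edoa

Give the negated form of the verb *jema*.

The alternation tracks the last vowel of the stem — -te when the last vowel of the stem is a front vowel (*vili*, *ozi*); -a when the last vowel of the stem is a back vowel (*liduju*, *eva*, *edo*).
*jema*: last vowel = /a/, a back vowel → -a → *jemaa*.

jemaa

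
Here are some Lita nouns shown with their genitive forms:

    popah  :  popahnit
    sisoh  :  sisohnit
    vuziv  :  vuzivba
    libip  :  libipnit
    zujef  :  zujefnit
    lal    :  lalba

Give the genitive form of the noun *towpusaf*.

towpusafnit

The pattern is voicing of the final consonant: -nit when the stem ends in a voiceless consonant (*popah*, *sisoh*, *libip*, *zujef*); -ba when the stem ends in a voiced consonant (*vuziv*, *lal*).
The final consonant of *towpusaf* is /f/, which is voiceless, so the suffix is -nit, giving *towpusafnit*.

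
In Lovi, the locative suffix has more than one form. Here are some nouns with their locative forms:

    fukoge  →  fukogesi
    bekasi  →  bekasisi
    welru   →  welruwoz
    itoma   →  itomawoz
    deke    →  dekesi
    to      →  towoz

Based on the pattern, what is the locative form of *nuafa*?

Looking at the last vowel of each stem: -si when the last vowel of the stem is a front vowel (*fukoge*, *bekasi*, *deke*); -woz when the last vowel of the stem is a back vowel (*welru*, *itoma*, *to*).
Since the last vowel of *nuafa* is /a/ (a back vowel), it takes -woz, giving *nuafawoz*.

nuafawoz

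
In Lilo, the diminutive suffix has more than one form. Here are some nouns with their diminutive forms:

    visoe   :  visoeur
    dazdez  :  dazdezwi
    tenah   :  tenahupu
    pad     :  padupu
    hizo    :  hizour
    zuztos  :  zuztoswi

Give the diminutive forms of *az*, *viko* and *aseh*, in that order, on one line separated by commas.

The pattern is sibilance of the final sound: -wi when the stem ends in a sibilant (*dazdez*, *zuztos*); -upu when the stem ends in a non-sibilant consonant (*tenah*, *pad*); -ur when the stem ends in a vowel (*visoe*, *hizo*).
Since the final sound of *az* is /z/ (a sibilant), it takes -wi, giving *azwi*.
*viko* — final sound /o/ (a vowel) → -ur → *vikour*.
*aseh*: final sound = /h/, a non-sibilant consonant → -upu → *asehupu*.

azwi, vikour, asehupu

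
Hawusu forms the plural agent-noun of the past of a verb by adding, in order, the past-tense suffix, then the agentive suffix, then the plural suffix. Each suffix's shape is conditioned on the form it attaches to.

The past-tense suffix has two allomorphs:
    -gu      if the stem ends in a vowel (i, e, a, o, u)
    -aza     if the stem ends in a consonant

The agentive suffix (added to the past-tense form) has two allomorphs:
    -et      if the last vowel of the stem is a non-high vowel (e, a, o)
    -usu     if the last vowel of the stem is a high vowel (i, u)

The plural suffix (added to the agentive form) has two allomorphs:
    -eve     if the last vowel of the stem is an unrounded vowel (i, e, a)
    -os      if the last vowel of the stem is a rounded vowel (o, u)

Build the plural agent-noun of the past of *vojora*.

vojoraguusuos

The final sound of *vojora* is /a/, which is a vowel, so the past-tense suffix is -gu, giving *vojoragu*.
The past-tense form *vojoragu*: last vowel = /u/, a high vowel → -usu → *vojoraguusu*.
The last vowel of the agentive form *vojoraguusu* is /u/, which is a rounded vowel, so the plural suffix is -os, giving *vojoraguusuos*.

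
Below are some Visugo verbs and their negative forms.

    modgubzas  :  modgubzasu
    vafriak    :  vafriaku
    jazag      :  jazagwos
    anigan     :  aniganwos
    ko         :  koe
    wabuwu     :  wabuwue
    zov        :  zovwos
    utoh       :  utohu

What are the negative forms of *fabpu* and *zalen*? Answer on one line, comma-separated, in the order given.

Looking at the final sound of each stem: -u when the stem ends in a voiceless consonant (*modgubzas*, *vafriak*, *utoh*); -wos when the stem ends in a voiced consonant (*jazag*, *anigan*, *zov*); -e when the stem ends in a vowel (*ko*, *wabuwu*).
The final sound of *fabpu* is /u/, which is a vowel, so the suffix is -e, giving *fabpue*.
The final sound of *zalen* is /n/, which is a voiced consonant, so the suffix is -wos, giving *zalenwos*.

fabpue, zalenwos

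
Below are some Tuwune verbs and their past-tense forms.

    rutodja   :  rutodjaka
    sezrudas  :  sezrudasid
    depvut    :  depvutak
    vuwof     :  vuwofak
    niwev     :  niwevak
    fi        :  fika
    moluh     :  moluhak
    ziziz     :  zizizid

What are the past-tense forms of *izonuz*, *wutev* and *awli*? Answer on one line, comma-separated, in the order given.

Looking at the final sound of each stem: -id when the stem ends in a sibilant (*sezrudas*, *ziziz*); -ak when the stem ends in a non-sibilant consonant (*depvut*, *vuwof*, *niwev*, *moluh*); -ka when the stem ends in a vowel (*rutodja*, *fi*).
The final sound of *izonuz* is /z/, which is a sibilant, so the suffix is -id, giving *izonuzid*.
The final sound of *wutev* is /v/, which is a non-sibilant consonant, so the suffix is -ak, giving *wutevak*.
The final sound of *awli* is /i/, which is a vowel, so the suffix is -ka, giving *awlika*.

izonuzid, wutevak, awlika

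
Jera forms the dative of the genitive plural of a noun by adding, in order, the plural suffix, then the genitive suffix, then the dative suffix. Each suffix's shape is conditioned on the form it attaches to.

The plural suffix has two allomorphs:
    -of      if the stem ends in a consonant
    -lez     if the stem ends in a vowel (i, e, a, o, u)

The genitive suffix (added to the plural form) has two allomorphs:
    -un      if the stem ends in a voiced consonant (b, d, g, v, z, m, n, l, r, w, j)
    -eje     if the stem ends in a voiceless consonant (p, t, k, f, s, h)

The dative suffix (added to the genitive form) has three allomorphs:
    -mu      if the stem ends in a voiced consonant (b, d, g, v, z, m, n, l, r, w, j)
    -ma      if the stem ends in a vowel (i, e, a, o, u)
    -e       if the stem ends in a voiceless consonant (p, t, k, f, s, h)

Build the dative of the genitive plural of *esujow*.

Since the final sound of *esujow* is /w/ (a consonant), it takes -of, giving *esujowof*.
The plural form *esujowof*: final consonant = /f/, voiceless → -eje → *esujowofeje*.
Since the final sound of the genitive form *esujowofeje* is /e/ (a vowel), it takes -ma, giving *esujowofejema*.

esujowofejema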